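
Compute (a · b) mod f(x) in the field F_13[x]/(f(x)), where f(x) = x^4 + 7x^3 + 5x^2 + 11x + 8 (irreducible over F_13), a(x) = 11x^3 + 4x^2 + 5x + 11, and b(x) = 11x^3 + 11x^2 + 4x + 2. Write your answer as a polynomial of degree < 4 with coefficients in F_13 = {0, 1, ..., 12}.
a · b ≡ 7x^3 + 8x^2 + 3x + 2 (mod f(x))

Multiply in F_13[x]: a(x)·b(x) = (11x^3 + 4x^2 + 5x + 11)·(11x^3 + 11x^2 + 4x + 2) = 4x^6 + 9x^5 + 6x^3 + 6x^2 + 2x + 9. This has degree ≥ 4, so divide by f(x) over F_13: 4x^6 + 9x^5 + 6x^3 + 6x^2 + 2x + 9 = (4x^2 + 7x + 9)·(x^4 + 7x^3 + 5x^2 + 11x + 8) + (7x^3 + 8x^2 + 3x + 2). Hence a·b ≡ 7x^3 + 8x^2 + 3x + 2 (mod f). (F_13[x]/(f) is a field with 13^4 = 28561 elements since f is irreducible of degree 4.)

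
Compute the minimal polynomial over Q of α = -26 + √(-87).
m_α(x) = x^2 + 52x + 763

From α + 26 = √(-87), squaring gives (α + 26)^2 = -87, i.e. α^2 + 52α + 676 = -87, so α^2 + 52α + 763 = 0. The discriminant of x^2 + 52x + 763 is (52)^2 - 4·(763) = 2704 - 3052 = -348, and 4·(-87) is not a perfect square in Q since -87 is squarefree and ≠ 1. Hence x^2 + 52x + 763 is irreducible over Q and is the minimal polynomial of α.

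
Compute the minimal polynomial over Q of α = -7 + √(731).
m_α(x) = x^2 + 14x - 682

From α + 7 = √(731), squaring gives (α + 7)^2 = 731, i.e. α^2 + 14α + 49 = 731, so α^2 + 14α - 682 = 0. The discriminant of x^2 + 14x - 682 is (14)^2 - 4·(-682) = 196 + 2728 = 2924, and 4·(731) is not a perfect square in Q since 731 is squarefree and ≠ 1. Hence x^2 + 14x - 682 is irreducible over Q and is the minimal polynomial of α.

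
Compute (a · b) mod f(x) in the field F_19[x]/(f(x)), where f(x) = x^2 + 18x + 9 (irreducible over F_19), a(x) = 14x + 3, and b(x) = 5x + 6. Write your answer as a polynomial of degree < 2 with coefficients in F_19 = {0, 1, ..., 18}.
a · b ≡ 17x + 15 (mod f(x))

Multiply in F_19[x]: a(x)·b(x) = (14x + 3)·(5x + 6) = 13x^2 + 4x + 18. This has degree ≥ 2, so divide by f(x) over F_19: 13x^2 + 4x + 18 = (13)·(x^2 + 18x + 9) + (17x + 15). Hence a·b ≡ 17x + 15 (mod f). (F_19[x]/(f) is a field with 19^2 = 361 elements since f is irreducible of degree 2.)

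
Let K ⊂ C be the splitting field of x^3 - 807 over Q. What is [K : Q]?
[K : Q] = 6

The roots of x^3 - 807 are ∛807, ω∛807, ω^2∛807 where ω = e^(2πi/3) is a primitive cube root of unity, so K = Q(∛807, ω). Now [Q(∛807):Q] = 3 (since 807 is not a perfect cube, x^3 - 807 is irreducible) and [Q(ω):Q] = 2. Both 2 and 3 divide [K:Q], and [K:Q] ≤ 3·2 = 6, so [K:Q] = 6. (Equivalently: Q(∛807) ⊂ R but ω ∉ R, so [K : Q(∛807)] = 2.)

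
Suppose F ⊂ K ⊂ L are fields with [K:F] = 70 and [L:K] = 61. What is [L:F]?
[L:F] = 4270

The tower law says that for any tower of field extensions F ⊂ K ⊂ L with finite degrees, [L:F] = [L:K] · [K:F]. Here this gives [L:F] = 61 · 70 = 4270.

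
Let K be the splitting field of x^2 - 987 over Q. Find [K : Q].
[K : Q] = 2

f(x) = x^2 - 987 factors as (x - √987)(x + √987). The splitting field is K = Q(√987). Since 987 is squarefree and > 1, it is not a perfect square, so x^2 - 987 is irreducible over Q and [Q(√987) : Q] = 2. Hence [K : Q] = 2.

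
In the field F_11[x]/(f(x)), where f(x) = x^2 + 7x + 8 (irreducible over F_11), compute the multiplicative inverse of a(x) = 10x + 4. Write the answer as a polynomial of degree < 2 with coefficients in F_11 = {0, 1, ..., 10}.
a(x)^(-1) ≡ 7x (mod f(x))

Since f is irreducible over F_11, F_11[x]/(f) is a field and a(x) ≠ 0 has an inverse. Apply the extended Euclidean algorithm to f(x) and a(x) in F_11[x]: f(x) = (10x)·a(x) + (8). The last nonzero remainder is the constant 8 = gcd(f, a) in F_11. Back-substituting through the division chain expresses 8 = s(x)·a(x) + t(x)·f(x) with s(x) ≡ x (mod f), so (x)·a(x) ≡ 8 (mod f). Multiplying by 8^(-1) ≡ 7 in F_11 gives a(x)^(-1) ≡ 7·(x) ≡ 7x (mod f). Check: (10x + 4)·(7x) = 4x^2 + 6x ≡ 1 (mod x^2 + 7x + 8).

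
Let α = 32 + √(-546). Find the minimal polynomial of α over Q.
m_α(x) = x^2 - 64x + 1570

From α - 32 = √(-546), squaring gives (α - 32)^2 = -546, i.e. α^2 - 64α + 1024 = -546, so α^2 - 64α + 1570 = 0. The discriminant of x^2 - 64x + 1570 is (-64)^2 - 4·(1570) = 4096 - 6280 = -2184, and 4·(-546) is not a perfect square in Q since -546 is squarefree and ≠ 1. Hence x^2 - 64x + 1570 is irreducible over Q and is the minimal polynomial of α.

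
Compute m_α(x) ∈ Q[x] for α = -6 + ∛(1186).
m_α(x) = x^3 + 18x^2 + 108x - 970

Set β = α + 6 = ∛(1186), so β^3 = 1186. Then (α + 6)^3 - 1186 = 0, i.e. α is a root of g(x) = (x + 6)^3 - 1186 = x^3 + 18x^2 + 108x - 970. Since g(x) = h(x + 6) where h(x) = x^3 - 1186, and h is irreducible over Q (because 1186 is not a perfect cube, so h has no rational root, and a monic cubic with no rational root is irreducible), g is also irreducible (irreducibility is preserved under the substitution x → x + 6). Hence m_α(x) = x^3 + 18x^2 + 108x - 970.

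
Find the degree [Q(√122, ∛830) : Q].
[Q(√122, ∛830) : Q] = 6

Let L = Q(√122, ∛830). Since Q(√122) ⊂ L and [Q(√122):Q] = 2, the tower law gives 2 | [L:Q]. Likewise Q(∛830) ⊂ L with [Q(∛830):Q] = 3 (because 830 is not a perfect cube), so 3 | [L:Q]. As gcd(2,3) = 1, [L:Q] is divisible by 6. Conversely L is generated over Q by √122 and ∛830, so [L:Q] ≤ 2·3 = 6. Therefore [Q(√122, ∛830) : Q] = 6.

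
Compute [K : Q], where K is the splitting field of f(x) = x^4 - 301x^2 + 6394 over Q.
[K : Q] = 4

Solving the quadratic in x^2: x^2 = (301 ± √(301^2 - 4·6394))/2 = (301 ± √65025)/2 = (301 ± 255)/2, giving x^2 = 278 or x^2 = 23. So f(x) = (x^2 - 278)(x^2 - 23) and the roots of f are ±√278, ±√23. Hence the splitting field is K = Q(√278, √23). Since 278 and 23 are distinct squarefree integers > 1, their product 6394 is not a perfect square, so √23 ∉ Q(√278). By the tower law [K:Q] = [Q(√278,√23):Q(√278)] · [Q(√278):Q] = 2 · 2 = 4.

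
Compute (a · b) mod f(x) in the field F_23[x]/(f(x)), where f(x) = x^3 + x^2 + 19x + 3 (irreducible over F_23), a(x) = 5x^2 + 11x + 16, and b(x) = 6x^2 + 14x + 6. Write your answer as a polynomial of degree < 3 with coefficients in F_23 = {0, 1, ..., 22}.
a · b ≡ 18x^2 + 3x + 8 (mod f(x))

Multiply in F_23[x]: a(x)·b(x) = (5x^2 + 11x + 16)·(6x^2 + 14x + 6) = 7x^4 + 21x^3 + 4x^2 + 14x + 4. This has degree ≥ 3, so divide by f(x) over F_23: 7x^4 + 21x^3 + 4x^2 + 14x + 4 = (7x + 14)·(x^3 + x^2 + 19x + 3) + (18x^2 + 3x + 8). Hence a·b ≡ 18x^2 + 3x + 8 (mod f). (F_23[x]/(f) is a field with 23^3 = 12167 elements since f is irreducible of degree 3.)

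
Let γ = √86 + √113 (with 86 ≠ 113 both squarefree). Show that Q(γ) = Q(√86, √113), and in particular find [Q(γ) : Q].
[Q(γ) : Q] = 4 (equivalently, Q(γ) = Q(√86, √113))

Obviously Q(γ) ⊆ Q(√86, √113), and [Q(√86, √113):Q] = 4 (since 86, 113 are distinct squarefree integers > 1 with 9718 not a perfect square). To show equality we compute the minimal polynomial of γ. From γ = √86 + √113: γ^2 = 86 + 2√(9718) + 113 = 199 + 2√(9718), so γ^2 - 199 = 2√(9718); squaring, (γ^2 - 199)^2 = 4·9718, i.e. γ^4 - 398γ^2 + 39601 - 38872 = 0, i.e. γ^4 - 398γ^2 + 729 = 0. So γ is a root of x^4 - 398x^2 + 729. This polynomial is irreducible over Q: it has no rational root (each ±√86 ± √113 is irrational), and any factorization into two quadratics over Q would force √(9718) ∈ Q (pairing opposite roots) or √86, √113 ∈ Q (other pairings), all impossible. Hence [Q(γ):Q] = 4 = [Q(√86, √113):Q], so Q(γ) = Q(√86, √113).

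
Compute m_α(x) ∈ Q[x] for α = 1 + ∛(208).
m_α(x) = x^3 - 3x^2 + 3x - 209

Set β = α - 1 = ∛(208), so β^3 = 208. Then (α - 1)^3 - 208 = 0, i.e. α is a root of g(x) = (x - 1)^3 - 208 = x^3 - 3x^2 + 3x - 209. Since g(x) = h(x - 1) where h(x) = x^3 - 208, and h is irreducible over Q (because 208 is not a perfect cube, so h has no rational root, and a monic cubic with no rational root is irreducible), g is also irreducible (irreducibility is preserved under the substitution x → x - 1). Hence m_α(x) = x^3 - 3x^2 + 3x - 209.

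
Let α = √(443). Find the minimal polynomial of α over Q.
m_α(x) = x^2 - 443

α satisfies α^2 - 443 = 0, so x^2 - 443 annihilates α. Since d = 443 is squarefree and ≠ 1, it is not a perfect square in Q, so x^2 - 443 has no rational root and is therefore irreducible over Q (a degree-2 polynomial over a field is irreducible iff it has no root). Hence m_α(x) = x^2 - 443.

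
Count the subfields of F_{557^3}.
F_{557^3} has 2 subfields

The subfields of F_{p^n} are exactly the fields F_{p^d} for d | n (each is the fixed field of the unique index-d subgroup of Gal(F_{p^n}/F_p) ≅ Z/nZ). The divisors of n = 3 are {1, 3}, giving 2 subfields: F_{557^1}, F_{557^3}.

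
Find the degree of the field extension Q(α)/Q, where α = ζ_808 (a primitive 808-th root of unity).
[Q(α):Q] = 400

The minimal polynomial of ζ_808 over Q is the 808-th cyclotomic polynomial Φ_808(x), which is irreducible over Q and has degree φ(808) = 400. Hence [Q(α):Q] = φ(808) = 400.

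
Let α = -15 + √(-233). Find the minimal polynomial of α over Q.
m_α(x) = x^2 + 30x + 458

From α + 15 = √(-233), squaring gives (α + 15)^2 = -233, i.e. α^2 + 30α + 225 = -233, so α^2 + 30α + 458 = 0. The discriminant of x^2 + 30x + 458 is (30)^2 - 4·(458) = 900 - 1832 = -932, and 4·(-233) is not a perfect square in Q since -233 is squarefree and ≠ 1. Hence x^2 + 30x + 458 is irreducible over Q and is the minimal polynomial of α.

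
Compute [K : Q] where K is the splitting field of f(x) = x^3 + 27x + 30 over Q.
[K : Q] = 6

By the rational root test, any rational root of the monic integer polynomial f(x) = x^3 + 27x + 30 must be an integer dividing the constant term 30, i.e. one of ±{1, 2, 3, 5, 6, 10, 15, 30}. Evaluating: f(1) = 58, f(-1) = 2, f(2) = 92, f(-2) = -32, f(3) = 138, f(-3) = -78, f(5) = 290, f(-5) = -230, f(6) = 408, f(-6) = -348, f(10) = 1300, f(-10) = -1240, f(15) = 3810, f(-15) = -3750, f(30) = 27840, f(-30) = -27780; none is 0, so f has no rational root and is therefore irreducible over Q (a cubic with no linear factor over a field is irreducible). For an irreducible cubic, the Galois group is A_3 or S_3 according as the discriminant disc(f) = -4a^3 - 27b^2 = -4·(27)^3 - 27·(30)^2 = -103032 is or is not a square in Q. Here disc(f) = -103032 is not a perfect square in Q, so the Galois group of f over Q is not contained in A_3 and must be all of S_3. The splitting field has degree |S_3| = 6 over Q, so [K : Q] = 6.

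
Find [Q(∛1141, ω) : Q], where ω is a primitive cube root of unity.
[Q(∛1141, ω) : Q] = 6

[Q(∛1141):Q] = 3 (min poly x^3 - 1141, irreducible since 1141 is not a perfect cube). [Q(ω):Q] = 2 (min poly x^2 + x + 1). Since Q(∛1141) ⊂ R and ω ∉ R, we have ω ∉ Q(∛1141), so x^2 + x + 1 remains irreducible over Q(∛1141) and [Q(∛1141, ω) : Q(∛1141)] = 2. By the tower law, [Q(∛1141, ω) : Q] = 3 · 2 = 6. (In fact Q(∛1141, ω) is the splitting field of x^3 - 1141 over Q.)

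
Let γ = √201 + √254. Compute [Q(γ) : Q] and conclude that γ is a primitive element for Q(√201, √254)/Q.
[Q(γ) : Q] = 4 (equivalently, Q(γ) = Q(√201, √254))

Obviously Q(γ) ⊆ Q(√201, √254), and [Q(√201, √254):Q] = 4 (since 201, 254 are distinct squarefree integers > 1 with 51054 not a perfect square). To show equality we compute the minimal polynomial of γ. From γ = √201 + √254: γ^2 = 201 + 2√(51054) + 254 = 455 + 2√(51054), so γ^2 - 455 = 2√(51054); squaring, (γ^2 - 455)^2 = 4·51054, i.e. γ^4 - 910γ^2 + 207025 - 204216 = 0, i.e. γ^4 - 910γ^2 + 2809 = 0. So γ is a root of x^4 - 910x^2 + 2809. This polynomial is irreducible over Q: it has no rational root (each ±√201 ± √254 is irrational), and any factorization into two quadratics over Q would force √(51054) ∈ Q (pairing opposite roots) or √201, √254 ∈ Q (other pairings), all impossible. Hence [Q(γ):Q] = 4 = [Q(√201, √254):Q], so Q(γ) = Q(√201, √254).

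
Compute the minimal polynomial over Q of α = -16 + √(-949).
m_α(x) = x^2 + 32x + 1205

From α + 16 = √(-949), squaring gives (α + 16)^2 = -949, i.e. α^2 + 32α + 256 = -949, so α^2 + 32α + 1205 = 0. The discriminant of x^2 + 32x + 1205 is (32)^2 - 4·(1205) = 1024 - 4820 = -3796, and 4·(-949) is not a perfect square in Q since -949 is squarefree and ≠ 1. Hence x^2 + 32x + 1205 is irreducible over Q and is the minimal polynomial of α.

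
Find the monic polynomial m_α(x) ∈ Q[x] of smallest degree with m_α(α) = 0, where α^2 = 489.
m_α(x) = x^2 - 489

α satisfies α^2 - 489 = 0, so x^2 - 489 annihilates α. Since d = 489 is squarefree and ≠ 1, it is not a perfect square in Q, so x^2 - 489 has no rational root and is therefore irreducible over Q (a degree-2 polynomial over a field is irreducible iff it has no root). Hence m_α(x) = x^2 - 489.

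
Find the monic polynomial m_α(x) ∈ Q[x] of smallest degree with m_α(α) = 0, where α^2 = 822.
m_α(x) = x^2 - 822

α satisfies α^2 - 822 = 0, so x^2 - 822 annihilates α. Since d = 822 is squarefree and ≠ 1, it is not a perfect square in Q, so x^2 - 822 has no rational root and is therefore irreducible over Q (a degree-2 polynomial over a field is irreducible iff it has no root). Hence m_α(x) = x^2 - 822.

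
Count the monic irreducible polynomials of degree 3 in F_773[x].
There are 153963048 monic irreducible polynomials of degree 3 over F_773

Each element of F_{773^3} that lies in no proper subfield is a root of exactly one monic irreducible of degree 3 over F_773, and each such polynomial has 3 distinct roots in F_{773^3}. By Möbius inversion the count is N_773(3) = (1/3) Σ_{d|3} μ(3/d) · 773^d = (1/3)(μ(3)·773^1 + μ(1)·773^3) = 461889144/3 = 153963048.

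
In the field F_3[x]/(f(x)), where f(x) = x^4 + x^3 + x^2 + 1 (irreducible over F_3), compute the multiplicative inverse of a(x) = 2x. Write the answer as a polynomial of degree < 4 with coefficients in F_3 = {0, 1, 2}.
a(x)^(-1) ≡ x^3 + x^2 + x (mod f(x))

Since f is irreducible over F_3, F_3[x]/(f) is a field and a(x) ≠ 0 has an inverse. Apply the extended Euclidean algorithm to f(x) and a(x) in F_3[x]: f(x) = (2x^3 + 2x^2 + 2x)·a(x) + (1). The last nonzero remainder is the constant 1 = gcd(f, a) in F_3. Back-substituting through the division chain expresses 1 = s(x)·a(x) + t(x)·f(x) with s(x) ≡ x^3 + x^2 + x (mod f), so a(x)^(-1) ≡ s(x) = x^3 + x^2 + x (mod f). Check: (2x)·(x^3 + x^2 + x) = 2x^4 + 2x^3 + 2x^2 ≡ 1 (mod x^4 + x^3 + x^2 + 1).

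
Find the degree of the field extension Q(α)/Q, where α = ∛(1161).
[Q(α):Q] = 3

The minimal polynomial of α is x^3 - 1161, irreducible over Q since 1161 is not a perfect cube (so x^3 - 1161 has no rational root). Hence [Q(α):Q] = deg(m_α) = 3.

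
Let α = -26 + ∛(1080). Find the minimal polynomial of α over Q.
m_α(x) = x^3 + 78x^2 + 2028x + 16496

Set β = α + 26 = ∛(1080), so β^3 = 1080. Then (α + 26)^3 - 1080 = 0, i.e. α is a root of g(x) = (x + 26)^3 - 1080 = x^3 + 78x^2 + 2028x + 16496. Since g(x) = h(x + 26) where h(x) = x^3 - 1080, and h is irreducible over Q (because 1080 is not a perfect cube, so h has no rational root, and a monic cubic with no rational root is irreducible), g is also irreducible (irreducibility is preserved under the substitution x → x + 26). Hence m_α(x) = x^3 + 78x^2 + 2028x + 16496.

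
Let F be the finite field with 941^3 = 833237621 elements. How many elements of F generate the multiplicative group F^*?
There are φ(833237620) = 325503360 primitive elements

F_q^* is cyclic of order q - 1 = 833237620. A cyclic group of order m has exactly φ(m) generators. Here m = 833237620 = 2^2 · 5 · 47 · 811 · 1093, so the number of primitive elements is φ(833237620) = 325503360.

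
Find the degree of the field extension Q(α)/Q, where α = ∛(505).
[Q(α):Q] = 3

The minimal polynomial of α is x^3 - 505, irreducible over Q since 505 is not a perfect cube (so x^3 - 505 has no rational root). Hence [Q(α):Q] = deg(m_α) = 3.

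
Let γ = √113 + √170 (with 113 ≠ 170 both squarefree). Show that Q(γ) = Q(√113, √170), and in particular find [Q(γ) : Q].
[Q(γ) : Q] = 4 (equivalently, Q(γ) = Q(√113, √170))

Obviously Q(γ) ⊆ Q(√113, √170), and [Q(√113, √170):Q] = 4 (since 113, 170 are distinct squarefree integers > 1 with 19210 not a perfect square). To show equality we compute the minimal polynomial of γ. From γ = √113 + √170: γ^2 = 113 + 2√(19210) + 170 = 283 + 2√(19210), so γ^2 - 283 = 2√(19210); squaring, (γ^2 - 283)^2 = 4·19210, i.e. γ^4 - 566γ^2 + 80089 - 76840 = 0, i.e. γ^4 - 566γ^2 + 3249 = 0. So γ is a root of x^4 - 566x^2 + 3249. This polynomial is irreducible over Q: it has no rational root (each ±√113 ± √170 is irrational), and any factorization into two quadratics over Q would force √(19210) ∈ Q (pairing opposite roots) or √113, √170 ∈ Q (other pairings), all impossible. Hence [Q(γ):Q] = 4 = [Q(√113, √170):Q], so Q(γ) = Q(√113, √170).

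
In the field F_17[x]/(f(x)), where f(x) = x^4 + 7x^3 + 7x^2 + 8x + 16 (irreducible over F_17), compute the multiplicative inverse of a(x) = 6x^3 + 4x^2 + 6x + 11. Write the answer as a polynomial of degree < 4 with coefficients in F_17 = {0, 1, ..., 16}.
a(x)^(-1) ≡ 10x^3 + 5x^2 + 14x (mod f(x))

Since f is irreducible over F_17, F_17[x]/(f) is a field and a(x) ≠ 0 has an inverse. Apply the extended Euclidean algorithm to f(x) and a(x) in F_17[x]: f(x) = (3x + 2)·a(x) + (15x^2 + 14x + 11);  a(x) = (14x + 11)·(15x^2 + 14x + 11) + (4x + 9);  (15x^2 + 14x + 11) = (8x + 11)·(4x + 9) + (14). The last nonzero remainder is the constant 14 = gcd(f, a) in F_17. Back-substituting through the division chain expresses 14 = s(x)·a(x) + t(x)·f(x) with s(x) ≡ 4x^3 + 2x^2 + 9x (mod f), so (4x^3 + 2x^2 + 9x)·a(x) ≡ 14 (mod f). Multiplying by 14^(-1) ≡ 11 in F_17 gives a(x)^(-1) ≡ 11·(4x^3 + 2x^2 + 9x) ≡ 10x^3 + 5x^2 + 14x (mod f). Check: (6x^3 + 4x^2 + 6x + 11)·(10x^3 + 5x^2 + 14x) = 9x^6 + 2x^5 + 11x^4 + 9x^3 + 3x^2 + x ≡ 1 (mod x^4 + 7x^3 + 7x^2 + 8x + 16).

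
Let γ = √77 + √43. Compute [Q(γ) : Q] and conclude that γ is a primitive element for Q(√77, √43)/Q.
[Q(γ) : Q] = 4 (equivalently, Q(γ) = Q(√77, √43))

Obviously Q(γ) ⊆ Q(√77, √43), and [Q(√77, √43):Q] = 4 (since 77, 43 are distinct squarefree integers > 1 with 3311 not a perfect square). To show equality we compute the minimal polynomial of γ. From γ = √77 + √43: γ^2 = 77 + 2√(3311) + 43 = 120 + 2√(3311), so γ^2 - 120 = 2√(3311); squaring, (γ^2 - 120)^2 = 4·3311, i.e. γ^4 - 240γ^2 + 14400 - 13244 = 0, i.e. γ^4 - 240γ^2 + 1156 = 0. So γ is a root of x^4 - 240x^2 + 1156. This polynomial is irreducible over Q: it has no rational root (each ±√77 ± √43 is irrational), and any factorization into two quadratics over Q would force √(3311) ∈ Q (pairing opposite roots) or √77, √43 ∈ Q (other pairings), all impossible. Hence [Q(γ):Q] = 4 = [Q(√77, √43):Q], so Q(γ) = Q(√77, √43).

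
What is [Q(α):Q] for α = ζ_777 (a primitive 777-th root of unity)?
[Q(α):Q] = 432

The minimal polynomial of ζ_777 over Q is the 777-th cyclotomic polynomial Φ_777(x), which is irreducible over Q and has degree φ(777) = 432. Hence [Q(α):Q] = φ(777) = 432.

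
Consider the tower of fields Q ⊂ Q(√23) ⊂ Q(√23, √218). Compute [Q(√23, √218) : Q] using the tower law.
[Q(√23, √218) : Q] = 4

[Q(√23):Q] = 2 (min poly x^2 - 23, irreducible since 23 is squarefree > 1). For the top step, suppose √218 ∈ Q(√23), say √218 = c + d√23 with c, d ∈ Q. Squaring: 218 = c^2 + 23d^2 + 2cd√23. Since √23 ∉ Q this forces 2cd = 0. If d = 0 then √218 = c ∈ Q, contradicting 218 squarefree > 1. If c = 0 then 218 = 23d^2, so 23·218 = (23d)^2 is a perfect square in Q — but 23·218 = 5014 is not a perfect square (since 23 and 218 are distinct squarefree integers). Contradiction. Hence √218 ∉ Q(√23), so x^2 - 218 stays irreducible over Q(√23) and [Q(√23, √218) : Q(√23)] = 2. By the tower law, [Q(√23, √218) : Q] = 2 · 2 = 4.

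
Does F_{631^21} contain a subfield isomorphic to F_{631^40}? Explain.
No: F_{631^40} is not a subfield of F_{631^21}

F_{p^m} embeds in F_{p^n} iff m | n. Here 40 ∤ 21 (since 21 = 0·40 + 21 with remainder 21 ≠ 0), so F_{631^40} is not a subfield of F_{631^21}. Equivalently: if it were, the tower law would give 40 = [F_{631^40}:F_631] dividing [F_{631^21}:F_631] = 21, contradiction.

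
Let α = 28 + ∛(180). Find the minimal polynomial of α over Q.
m_α(x) = x^3 - 84x^2 + 2352x - 22132

Set β = α - 28 = ∛(180), so β^3 = 180. Then (α - 28)^3 - 180 = 0, i.e. α is a root of g(x) = (x - 28)^3 - 180 = x^3 - 84x^2 + 2352x - 22132. Since g(x) = h(x - 28) where h(x) = x^3 - 180, and h is irreducible over Q (because 180 is not a perfect cube, so h has no rational root, and a monic cubic with no rational root is irreducible), g is also irreducible (irreducibility is preserved under the substitution x → x - 28). Hence m_α(x) = x^3 - 84x^2 + 2352x - 22132.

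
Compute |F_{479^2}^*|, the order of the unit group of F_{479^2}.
|F_{479^2}^*| = 229440

F_{479^2} has 479^2 = 229441 elements; its multiplicative group consists of all nonzero elements, so |F_{479^2}^*| = 229441 - 1 = 229440. (It is cyclic since any finite subgroup of the multiplicative group of a field is cyclic.)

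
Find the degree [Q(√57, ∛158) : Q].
[Q(√57, ∛158) : Q] = 6

Let L = Q(√57, ∛158). Since Q(√57) ⊂ L and [Q(√57):Q] = 2, the tower law gives 2 | [L:Q]. Likewise Q(∛158) ⊂ L with [Q(∛158):Q] = 3 (because 158 is not a perfect cube), so 3 | [L:Q]. As gcd(2,3) = 1, [L:Q] is divisible by 6. Conversely L is generated over Q by √57 and ∛158, so [L:Q] ≤ 2·3 = 6. Therefore [Q(√57, ∛158) : Q] = 6.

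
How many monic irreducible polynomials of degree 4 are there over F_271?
There are 1348376760 monic irreducible polynomials of degree 4 over F_271

Each element of F_{271^4} that lies in no proper subfield is a root of exactly one monic irreducible of degree 4 over F_271, and each such polynomial has 4 distinct roots in F_{271^4}. By Möbius inversion the count is N_271(4) = (1/4) Σ_{d|4} μ(4/d) · 271^d = (1/4)(μ(4)·271^1 + μ(2)·271^2 + μ(1)·271^4) = 5393507040/4 = 1348376760.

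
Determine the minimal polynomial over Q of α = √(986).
m_α(x) = x^2 - 986

α satisfies α^2 - 986 = 0, so x^2 - 986 annihilates α. Since d = 986 is squarefree and ≠ 1, it is not a perfect square in Q, so x^2 - 986 has no rational root and is therefore irreducible over Q (a degree-2 polynomial over a field is irreducible iff it has no root). Hence m_α(x) = x^2 - 986.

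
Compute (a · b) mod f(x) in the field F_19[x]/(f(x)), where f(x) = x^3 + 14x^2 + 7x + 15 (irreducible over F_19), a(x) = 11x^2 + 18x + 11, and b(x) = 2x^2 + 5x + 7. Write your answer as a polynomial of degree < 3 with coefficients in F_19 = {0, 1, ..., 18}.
a · b ≡ 14x^2 + 2x + 7 (mod f(x))

Multiply in F_19[x]: a(x)·b(x) = (11x^2 + 18x + 11)·(2x^2 + 5x + 7) = 3x^4 + 15x^3 + 18x^2 + 10x + 1. This has degree ≥ 3, so divide by f(x) over F_19: 3x^4 + 15x^3 + 18x^2 + 10x + 1 = (3x + 11)·(x^3 + 14x^2 + 7x + 15) + (14x^2 + 2x + 7). Hence a·b ≡ 14x^2 + 2x + 7 (mod f). (F_19[x]/(f) is a field with 19^3 = 6859 elements since f is irreducible of degree 3.)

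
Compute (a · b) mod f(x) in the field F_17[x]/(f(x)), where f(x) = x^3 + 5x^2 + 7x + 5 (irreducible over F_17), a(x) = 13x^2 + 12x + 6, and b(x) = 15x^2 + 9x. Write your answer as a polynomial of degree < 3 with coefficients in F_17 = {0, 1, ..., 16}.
a · b ≡ 13x^2 + 7 (mod f(x))

Multiply in F_17[x]: a(x)·b(x) = (13x^2 + 12x + 6)·(15x^2 + 9x) = 8x^4 + 8x^3 + 11x^2 + 3x. This has degree ≥ 3, so divide by f(x) over F_17: 8x^4 + 8x^3 + 11x^2 + 3x = (8x + 2)·(x^3 + 5x^2 + 7x + 5) + (13x^2 + 7). Hence a·b ≡ 13x^2 + 7 (mod f). (F_17[x]/(f) is a field with 17^3 = 4913 elements since f is irreducible of degree 3.)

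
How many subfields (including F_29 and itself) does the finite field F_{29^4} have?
F_{29^4} has 3 subfields

The subfields of F_{p^n} are exactly the fields F_{p^d} for d | n (each is the fixed field of the unique index-d subgroup of Gal(F_{p^n}/F_p) ≅ Z/nZ). The divisors of n = 4 are {1, 2, 4}, giving 3 subfields: F_{29^1}, F_{29^2}, F_{29^4}.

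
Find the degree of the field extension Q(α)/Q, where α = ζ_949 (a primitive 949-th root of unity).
[Q(α):Q] = 864

The minimal polynomial of ζ_949 over Q is the 949-th cyclotomic polynomial Φ_949(x), which is irreducible over Q and has degree φ(949) = 864. Hence [Q(α):Q] = φ(949) = 864.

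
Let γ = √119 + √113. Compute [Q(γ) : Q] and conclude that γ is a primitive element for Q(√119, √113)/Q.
[Q(γ) : Q] = 4 (equivalently, Q(γ) = Q(√119, √113))

Obviously Q(γ) ⊆ Q(√119, √113), and [Q(√119, √113):Q] = 4 (since 119, 113 are distinct squarefree integers > 1 with 13447 not a perfect square). To show equality we compute the minimal polynomial of γ. From γ = √119 + √113: γ^2 = 119 + 2√(13447) + 113 = 232 + 2√(13447), so γ^2 - 232 = 2√(13447); squaring, (γ^2 - 232)^2 = 4·13447, i.e. γ^4 - 464γ^2 + 53824 - 53788 = 0, i.e. γ^4 - 464γ^2 + 36 = 0. So γ is a root of x^4 - 464x^2 + 36. This polynomial is irreducible over Q: it has no rational root (each ±√119 ± √113 is irrational), and any factorization into two quadratics over Q would force √(13447) ∈ Q (pairing opposite roots) or √119, √113 ∈ Q (other pairings), all impossible. Hence [Q(γ):Q] = 4 = [Q(√119, √113):Q], so Q(γ) = Q(√119, √113).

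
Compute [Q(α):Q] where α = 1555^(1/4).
[Q(α):Q] = 4

α is a root of x^4 - 1555. By Eisenstein's criterion at the prime p = 5 (which divides the constant term 1555 but p^2 = 25 does not, since 1555 is squarefree), x^4 - 1555 is irreducible over Q. Hence [Q(α):Q] = 4.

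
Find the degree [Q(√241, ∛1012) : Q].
[Q(√241, ∛1012) : Q] = 6

Let L = Q(√241, ∛1012). Since Q(√241) ⊂ L and [Q(√241):Q] = 2, the tower law gives 2 | [L:Q]. Likewise Q(∛1012) ⊂ L with [Q(∛1012):Q] = 3 (because 1012 is not a perfect cube), so 3 | [L:Q]. As gcd(2,3) = 1, [L:Q] is divisible by 6. Conversely L is generated over Q by √241 and ∛1012, so [L:Q] ≤ 2·3 = 6. Therefore [Q(√241, ∛1012) : Q] = 6.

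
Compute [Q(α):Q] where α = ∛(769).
[Q(α):Q] = 3

The minimal polynomial of α is x^3 - 769, irreducible over Q since 769 is not a perfect cube (so x^3 - 769 has no rational root). Hence [Q(α):Q] = deg(m_α) = 3.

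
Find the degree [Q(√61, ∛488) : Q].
[Q(√61, ∛488) : Q] = 6

Let L = Q(√61, ∛488). Since Q(√61) ⊂ L and [Q(√61):Q] = 2, the tower law gives 2 | [L:Q]. Likewise Q(∛488) ⊂ L with [Q(∛488):Q] = 3 (because 488 is not a perfect cube), so 3 | [L:Q]. As gcd(2,3) = 1, [L:Q] is divisible by 6. Conversely L is generated over Q by √61 and ∛488, so [L:Q] ≤ 2·3 = 6. Therefore [Q(√61, ∛488) : Q] = 6.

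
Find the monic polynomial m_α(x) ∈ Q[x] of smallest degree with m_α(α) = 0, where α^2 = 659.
m_α(x) = x^2 - 659

α satisfies α^2 - 659 = 0, so x^2 - 659 annihilates α. Since d = 659 is squarefree and ≠ 1, it is not a perfect square in Q, so x^2 - 659 has no rational root and is therefore irreducible over Q (a degree-2 polynomial over a field is irreducible iff it has no root). Hence m_α(x) = x^2 - 659.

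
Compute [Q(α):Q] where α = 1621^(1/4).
[Q(α):Q] = 4

α is a root of x^4 - 1621. By Eisenstein's criterion at the prime p = 1621 (which divides the constant term 1621 but p^2 = 2627641 does not, since 1621 is squarefree), x^4 - 1621 is irreducible over Q. Hence [Q(α):Q] = 4.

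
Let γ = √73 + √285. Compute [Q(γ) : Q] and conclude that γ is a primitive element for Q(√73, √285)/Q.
[Q(γ) : Q] = 4 (equivalently, Q(γ) = Q(√73, √285))

Obviously Q(γ) ⊆ Q(√73, √285), and [Q(√73, √285):Q] = 4 (since 73, 285 are distinct squarefree integers > 1 with 20805 not a perfect square). To show equality we compute the minimal polynomial of γ. From γ = √73 + √285: γ^2 = 73 + 2√(20805) + 285 = 358 + 2√(20805), so γ^2 - 358 = 2√(20805); squaring, (γ^2 - 358)^2 = 4·20805, i.e. γ^4 - 716γ^2 + 128164 - 83220 = 0, i.e. γ^4 - 716γ^2 + 44944 = 0. So γ is a root of x^4 - 716x^2 + 44944. This polynomial is irreducible over Q: it has no rational root (each ±√73 ± √285 is irrational), and any factorization into two quadratics over Q would force √(20805) ∈ Q (pairing opposite roots) or √73, √285 ∈ Q (other pairings), all impossible. Hence [Q(γ):Q] = 4 = [Q(√73, √285):Q], so Q(γ) = Q(√73, √285).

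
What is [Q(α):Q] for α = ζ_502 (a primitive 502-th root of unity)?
[Q(α):Q] = 250

The minimal polynomial of ζ_502 over Q is the 502-th cyclotomic polynomial Φ_502(x), which is irreducible over Q and has degree φ(502) = 250. Hence [Q(α):Q] = φ(502) = 250.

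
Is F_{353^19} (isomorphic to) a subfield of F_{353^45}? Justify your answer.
No: F_{353^19} is not a subfield of F_{353^45}

F_{p^m} embeds in F_{p^n} iff m | n. Here 19 ∤ 45 (since 45 = 2·19 + 7 with remainder 7 ≠ 0), so F_{353^19} is not a subfield of F_{353^45}. Equivalently: if it were, the tower law would give 19 = [F_{353^19}:F_353] dividing [F_{353^45}:F_353] = 45, contradiction.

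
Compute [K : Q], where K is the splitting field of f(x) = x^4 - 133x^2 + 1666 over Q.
[K : Q] = 4

Solving the quadratic in x^2: x^2 = (133 ± √(133^2 - 4·1666))/2 = (133 ± √11025)/2 = (133 ± 105)/2, giving x^2 = 119 or x^2 = 14. So f(x) = (x^2 - 119)(x^2 - 14) and the roots of f are ±√119, ±√14. Hence the splitting field is K = Q(√119, √14). Since 119 and 14 are distinct squarefree integers > 1, their product 1666 is not a perfect square, so √14 ∉ Q(√119). By the tower law [K:Q] = [Q(√119,√14):Q(√119)] · [Q(√119):Q] = 2 · 2 = 4.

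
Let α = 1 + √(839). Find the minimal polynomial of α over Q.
m_α(x) = x^2 - 2x - 838

From α - 1 = √(839), squaring gives (α - 1)^2 = 839, i.e. α^2 - 2α + 1 = 839, so α^2 - 2α - 838 = 0. The discriminant of x^2 - 2x - 838 is (-2)^2 - 4·(-838) = 4 + 3352 = 3356, and 4·(839) is not a perfect square in Q since 839 is squarefree and ≠ 1. Hence x^2 - 2x - 838 is irreducible over Q and is the minimal polynomial of α.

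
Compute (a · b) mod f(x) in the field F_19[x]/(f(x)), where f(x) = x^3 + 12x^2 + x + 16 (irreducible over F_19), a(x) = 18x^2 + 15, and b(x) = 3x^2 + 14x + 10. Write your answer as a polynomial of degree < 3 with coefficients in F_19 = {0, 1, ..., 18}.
a · b ≡ 2x^2 + 8x + 7 (mod f(x))

Multiply in F_19[x]: a(x)·b(x) = (18x^2 + 15)·(3x^2 + 14x + 10) = 16x^4 + 5x^3 + 16x^2 + x + 17. This has degree ≥ 3, so divide by f(x) over F_19: 16x^4 + 5x^3 + 16x^2 + x + 17 = (16x + 3)·(x^3 + 12x^2 + x + 16) + (2x^2 + 8x + 7). Hence a·b ≡ 2x^2 + 8x + 7 (mod f). (F_19[x]/(f) is a field with 19^3 = 6859 elements since f is irreducible of degree 3.)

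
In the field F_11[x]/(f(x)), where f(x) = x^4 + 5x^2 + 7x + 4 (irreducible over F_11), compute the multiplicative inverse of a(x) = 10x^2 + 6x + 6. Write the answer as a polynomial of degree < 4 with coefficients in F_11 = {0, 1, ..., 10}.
a(x)^(-1) ≡ 4x^3 + 7 (mod f(x))

Since f is irreducible over F_11, F_11[x]/(f) is a field and a(x) ≠ 0 has an inverse. Apply the extended Euclidean algorithm to f(x) and a(x) in F_11[x]: f(x) = (10x^2 + 5x + 8)·a(x) + (6x);  a(x) = (9x + 1)·(6x) + (6). The last nonzero remainder is the constant 6 = gcd(f, a) in F_11. Back-substituting through the division chain expresses 6 = s(x)·a(x) + t(x)·f(x) with s(x) ≡ 2x^3 + 9 (mod f), so (2x^3 + 9)·a(x) ≡ 6 (mod f). Multiplying by 6^(-1) ≡ 2 in F_11 gives a(x)^(-1) ≡ 2·(2x^3 + 9) ≡ 4x^3 + 7 (mod f). Check: (10x^2 + 6x + 6)·(4x^3 + 7) = 7x^5 + 2x^4 + 2x^3 + 4x^2 + 9x + 9 ≡ 1 (mod x^4 + 5x^2 + 7x + 4).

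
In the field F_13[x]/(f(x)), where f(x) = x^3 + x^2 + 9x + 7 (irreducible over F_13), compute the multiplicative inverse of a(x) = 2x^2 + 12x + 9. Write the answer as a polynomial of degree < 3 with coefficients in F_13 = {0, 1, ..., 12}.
a(x)^(-1) ≡ 6x^2 + 2x + 8 (mod f(x))

Since f is irreducible over F_13, F_13[x]/(f) is a field and a(x) ≠ 0 has an inverse. Apply the extended Euclidean algorithm to f(x) and a(x) in F_13[x]: f(x) = (7x + 4)·a(x) + (2x + 10);  a(x) = (x + 1)·(2x + 10) + (12). The last nonzero remainder is the constant 12 = gcd(f, a) in F_13. Back-substituting through the division chain expresses 12 = s(x)·a(x) + t(x)·f(x) with s(x) ≡ 7x^2 + 11x + 5 (mod f), so (7x^2 + 11x + 5)·a(x) ≡ 12 (mod f). Multiplying by 12^(-1) ≡ 12 in F_13 gives a(x)^(-1) ≡ 12·(7x^2 + 11x + 5) ≡ 6x^2 + 2x + 8 (mod f). Check: (2x^2 + 12x + 9)·(6x^2 + 2x + 8) = 12x^4 + 11x^3 + 3x^2 + 10x + 7 ≡ 1 (mod x^3 + x^2 + 9x + 7).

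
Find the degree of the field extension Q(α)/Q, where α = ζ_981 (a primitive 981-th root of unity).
[Q(α):Q] = 648

The minimal polynomial of ζ_981 over Q is the 981-th cyclotomic polynomial Φ_981(x), which is irreducible over Q and has degree φ(981) = 648. Hence [Q(α):Q] = φ(981) = 648.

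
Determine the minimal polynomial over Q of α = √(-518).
m_α(x) = x^2 + 518

α satisfies α^2 + 518 = 0, so x^2 + 518 annihilates α. Since d = -518 is squarefree and ≠ 1, it is not a perfect square in Q, so x^2 + 518 has no rational root and is therefore irreducible over Q (a degree-2 polynomial over a field is irreducible iff it has no root). Hence m_α(x) = x^2 + 518.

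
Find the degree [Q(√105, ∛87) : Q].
[Q(√105, ∛87) : Q] = 6

Let L = Q(√105, ∛87). Since Q(√105) ⊂ L and [Q(√105):Q] = 2, the tower law gives 2 | [L:Q]. Likewise Q(∛87) ⊂ L with [Q(∛87):Q] = 3 (because 87 is not a perfect cube), so 3 | [L:Q]. As gcd(2,3) = 1, [L:Q] is divisible by 6. Conversely L is generated over Q by √105 and ∛87, so [L:Q] ≤ 2·3 = 6. Therefore [Q(√105, ∛87) : Q] = 6.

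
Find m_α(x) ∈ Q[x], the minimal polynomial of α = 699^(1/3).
m_α(x) = x^3 - 699

α satisfies α^3 = 699, so x^3 - 699 annihilates α. By the rational root test, a rational root p/q (in lowest terms) of x^3 - 699 would satisfy p^3 = 699 q^3, forcing q = 1 and p^3 = 699; but 699 is not a perfect cube, contradiction. A monic cubic over Q with no rational root is irreducible (any nontrivial factorization would include a linear factor). Hence x^3 - 699 is the minimal polynomial of α, and in particular [Q(α):Q] = 3.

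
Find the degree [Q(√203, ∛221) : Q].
[Q(√203, ∛221) : Q] = 6

Let L = Q(√203, ∛221). Since Q(√203) ⊂ L and [Q(√203):Q] = 2, the tower law gives 2 | [L:Q]. Likewise Q(∛221) ⊂ L with [Q(∛221):Q] = 3 (because 221 is not a perfect cube), so 3 | [L:Q]. As gcd(2,3) = 1, [L:Q] is divisible by 6. Conversely L is generated over Q by √203 and ∛221, so [L:Q] ≤ 2·3 = 6. Therefore [Q(√203, ∛221) : Q] = 6.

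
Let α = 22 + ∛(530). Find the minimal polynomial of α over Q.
m_α(x) = x^3 - 66x^2 + 1452x - 11178

Set β = α - 22 = ∛(530), so β^3 = 530. Then (α - 22)^3 - 530 = 0, i.e. α is a root of g(x) = (x - 22)^3 - 530 = x^3 - 66x^2 + 1452x - 11178. Since g(x) = h(x - 22) where h(x) = x^3 - 530, and h is irreducible over Q (because 530 is not a perfect cube, so h has no rational root, and a monic cubic with no rational root is irreducible), g is also irreducible (irreducibility is preserved under the substitution x → x - 22). Hence m_α(x) = x^3 - 66x^2 + 1452x - 11178.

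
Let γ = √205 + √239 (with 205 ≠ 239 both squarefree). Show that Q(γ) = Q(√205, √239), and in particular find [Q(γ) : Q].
[Q(γ) : Q] = 4 (equivalently, Q(γ) = Q(√205, √239))

Obviously Q(γ) ⊆ Q(√205, √239), and [Q(√205, √239):Q] = 4 (since 205, 239 are distinct squarefree integers > 1 with 48995 not a perfect square). To show equality we compute the minimal polynomial of γ. From γ = √205 + √239: γ^2 = 205 + 2√(48995) + 239 = 444 + 2√(48995), so γ^2 - 444 = 2√(48995); squaring, (γ^2 - 444)^2 = 4·48995, i.e. γ^4 - 888γ^2 + 197136 - 195980 = 0, i.e. γ^4 - 888γ^2 + 1156 = 0. So γ is a root of x^4 - 888x^2 + 1156. This polynomial is irreducible over Q: it has no rational root (each ±√205 ± √239 is irrational), and any factorization into two quadratics over Q would force √(48995) ∈ Q (pairing opposite roots) or √205, √239 ∈ Q (other pairings), all impossible. Hence [Q(γ):Q] = 4 = [Q(√205, √239):Q], so Q(γ) = Q(√205, √239).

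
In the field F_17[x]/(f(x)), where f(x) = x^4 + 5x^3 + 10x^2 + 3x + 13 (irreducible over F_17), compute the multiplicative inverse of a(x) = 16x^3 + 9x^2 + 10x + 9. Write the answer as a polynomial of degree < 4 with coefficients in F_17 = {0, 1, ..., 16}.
a(x)^(-1) ≡ 9x^3 + 6x^2 + 4x + 4 (mod f(x))

Since f is irreducible over F_17, F_17[x]/(f) is a field and a(x) ≠ 0 has an inverse. Apply the extended Euclidean algorithm to f(x) and a(x) in F_17[x]: f(x) = (16x + 3)·a(x) + (10x^2 + 16x + 3);  a(x) = (5x + 15)·(10x^2 + 16x + 3) + (10x + 15);  (10x^2 + 16x + 3) = (x + 12)·(10x + 15) + (10). The last nonzero remainder is the constant 10 = gcd(f, a) in F_17. Back-substituting through the division chain expresses 10 = s(x)·a(x) + t(x)·f(x) with s(x) ≡ 5x^3 + 9x^2 + 6x + 6 (mod f), so (5x^3 + 9x^2 + 6x + 6)·a(x) ≡ 10 (mod f). Multiplying by 10^(-1) ≡ 12 in F_17 gives a(x)^(-1) ≡ 12·(5x^3 + 9x^2 + 6x + 6) ≡ 9x^3 + 6x^2 + 4x + 4 (mod f). Check: (16x^3 + 9x^2 + 10x + 9)·(9x^3 + 6x^2 + 4x + 4) = 8x^6 + 7x^5 + 4x^4 + 3x^3 + 11x^2 + 8x + 2 ≡ 1 (mod x^4 + 5x^3 + 10x^2 + 3x + 13).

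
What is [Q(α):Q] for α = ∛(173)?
[Q(α):Q] = 3

The minimal polynomial of α is x^3 - 173, irreducible over Q since 173 is not a perfect cube (so x^3 - 173 has no rational root). Hence [Q(α):Q] = deg(m_α) = 3.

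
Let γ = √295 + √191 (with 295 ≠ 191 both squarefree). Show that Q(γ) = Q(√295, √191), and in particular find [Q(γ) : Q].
[Q(γ) : Q] = 4 (equivalently, Q(γ) = Q(√295, √191))

Obviously Q(γ) ⊆ Q(√295, √191), and [Q(√295, √191):Q] = 4 (since 295, 191 are distinct squarefree integers > 1 with 56345 not a perfect square). To show equality we compute the minimal polynomial of γ. From γ = √295 + √191: γ^2 = 295 + 2√(56345) + 191 = 486 + 2√(56345), so γ^2 - 486 = 2√(56345); squaring, (γ^2 - 486)^2 = 4·56345, i.e. γ^4 - 972γ^2 + 236196 - 225380 = 0, i.e. γ^4 - 972γ^2 + 10816 = 0. So γ is a root of x^4 - 972x^2 + 10816. This polynomial is irreducible over Q: it has no rational root (each ±√295 ± √191 is irrational), and any factorization into two quadratics over Q would force √(56345) ∈ Q (pairing opposite roots) or √295, √191 ∈ Q (other pairings), all impossible. Hence [Q(γ):Q] = 4 = [Q(√295, √191):Q], so Q(γ) = Q(√295, √191).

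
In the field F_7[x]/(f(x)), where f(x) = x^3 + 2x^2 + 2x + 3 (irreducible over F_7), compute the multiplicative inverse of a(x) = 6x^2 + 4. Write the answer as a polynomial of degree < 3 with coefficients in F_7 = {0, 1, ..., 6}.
a(x)^(-1) ≡ 3x^2 + 4x (mod f(x))

Since f is irreducible over F_7, F_7[x]/(f) is a field and a(x) ≠ 0 has an inverse. Apply the extended Euclidean algorithm to f(x) and a(x) in F_7[x]: f(x) = (6x + 5)·a(x) + (6x + 4);  a(x) = (x + 4)·(6x + 4) + (2). The last nonzero remainder is the constant 2 = gcd(f, a) in F_7. Back-substituting through the division chain expresses 2 = s(x)·a(x) + t(x)·f(x) with s(x) ≡ 6x^2 + x (mod f), so (6x^2 + x)·a(x) ≡ 2 (mod f). Multiplying by 2^(-1) ≡ 4 in F_7 gives a(x)^(-1) ≡ 4·(6x^2 + x) ≡ 3x^2 + 4x (mod f). Check: (6x^2 + 4)·(3x^2 + 4x) = 4x^4 + 3x^3 + 5x^2 + 2x ≡ 1 (mod x^3 + 2x^2 + 2x + 3).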